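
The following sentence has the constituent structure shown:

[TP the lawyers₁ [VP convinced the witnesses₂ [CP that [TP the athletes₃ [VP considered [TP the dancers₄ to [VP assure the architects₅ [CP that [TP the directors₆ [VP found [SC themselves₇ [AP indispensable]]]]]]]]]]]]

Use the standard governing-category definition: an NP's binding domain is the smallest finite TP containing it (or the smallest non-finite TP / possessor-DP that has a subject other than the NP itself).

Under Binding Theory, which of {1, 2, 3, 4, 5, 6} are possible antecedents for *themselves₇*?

*themselves* is an anaphor, so Principle A applies: it must be bound in its binding domain.
Binding domain of *themselves₇*: the embedded TP, whose subject is the directors₆.
*the lawyers₁* c-commands the anaphor but is outside its binding domain → cannot satisfy Principle A.
*the witnesses₂* c-commands the anaphor but is outside its binding domain → cannot satisfy Principle A.
*the athletes₃* c-commands the anaphor but is outside its binding domain → cannot satisfy Principle A.
*the dancers₄* c-commands the anaphor but is outside its binding domain → cannot satisfy Principle A.
*the architects₅* c-commands the anaphor but is outside its binding domain → cannot satisfy Principle A.
*the directors₆* c-commands the anaphor within its binding domain → licit binder.

{6}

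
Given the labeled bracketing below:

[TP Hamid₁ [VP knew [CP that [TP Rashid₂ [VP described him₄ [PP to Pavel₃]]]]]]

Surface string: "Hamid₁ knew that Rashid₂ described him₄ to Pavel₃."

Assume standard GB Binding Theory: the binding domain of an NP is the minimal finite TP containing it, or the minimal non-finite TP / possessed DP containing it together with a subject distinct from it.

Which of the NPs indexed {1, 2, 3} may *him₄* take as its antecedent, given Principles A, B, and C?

{1}

*him* is a pronoun, so Principle B applies: it must be free in its binding domain.
Binding domain of *him₄*: the embedded TP, whose subject is Rashid₂.
*Hamid₁* c-commands the pronoun but from outside its binding domain, and is not c-commanded by it → coindexation permitted.
*Rashid₂* c-commands the pronoun within its binding domain → coindexation would violate Principle B.
*Pavel₃*: the pronoun c-commands this R-expression → coindexation would violate Principle C on *Pavel₃*.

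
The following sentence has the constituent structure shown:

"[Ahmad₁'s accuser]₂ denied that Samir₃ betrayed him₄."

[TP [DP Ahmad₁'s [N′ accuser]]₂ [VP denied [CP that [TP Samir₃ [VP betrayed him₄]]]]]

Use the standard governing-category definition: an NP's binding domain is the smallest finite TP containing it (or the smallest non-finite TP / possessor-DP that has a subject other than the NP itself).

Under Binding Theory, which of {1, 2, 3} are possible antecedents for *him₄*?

{1, 2}

*him* is a pronoun, so Principle B applies: it must be free in its binding domain.
Binding domain of *him₄*: the embedded TP, whose subject is Samir₃.
*Ahmad₁* and the pronoun do not c-command one another → neither Principle B nor Principle C is at stake; coindexation permitted.
*[Ahmad₁'s accuser]₂* c-commands the pronoun but from outside its binding domain, and is not c-commanded by it → coindexation permitted.
*Samir₃* c-commands the pronoun within its binding domain → coindexation would violate Principle B.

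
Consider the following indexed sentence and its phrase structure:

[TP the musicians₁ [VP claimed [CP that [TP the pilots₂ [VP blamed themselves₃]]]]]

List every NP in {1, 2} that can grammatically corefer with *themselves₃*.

*themselves* is an anaphor, so Principle A applies: it must be bound in its binding domain.
Binding domain of *themselves₃*: the embedded TP, whose subject is the pilots₂.
*the musicians₁* c-commands the anaphor but is outside its binding domain → cannot satisfy Principle A.
*the pilots₂* c-commands the anaphor within its binding domain → licit binder.

{2}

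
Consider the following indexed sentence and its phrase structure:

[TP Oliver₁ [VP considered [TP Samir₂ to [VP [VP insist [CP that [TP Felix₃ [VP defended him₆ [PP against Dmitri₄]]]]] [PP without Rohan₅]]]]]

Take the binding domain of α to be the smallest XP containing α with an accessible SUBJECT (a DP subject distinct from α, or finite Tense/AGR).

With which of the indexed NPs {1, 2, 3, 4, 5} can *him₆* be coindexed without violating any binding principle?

{1, 2, 5}

*him* is a pronoun, so Principle B applies: it must be free in its binding domain.
Binding domain of *him₆*: the embedded TP, whose subject is Felix₃.
*Oliver₁* c-commands the pronoun but from outside its binding domain, and is not c-commanded by it → coindexation permitted.
*Samir₂* c-commands the pronoun but from outside its binding domain, and is not c-commanded by it → coindexation permitted.
*Felix₃* c-commands the pronoun within its binding domain → coindexation would violate Principle B.
*Dmitri₄*: the pronoun c-commands this R-expression → coindexation would violate Principle C on *Dmitri₄*.
*Rohan₅* and the pronoun do not c-command one another → neither Principle B nor Principle C is at stake; coindexation permitted.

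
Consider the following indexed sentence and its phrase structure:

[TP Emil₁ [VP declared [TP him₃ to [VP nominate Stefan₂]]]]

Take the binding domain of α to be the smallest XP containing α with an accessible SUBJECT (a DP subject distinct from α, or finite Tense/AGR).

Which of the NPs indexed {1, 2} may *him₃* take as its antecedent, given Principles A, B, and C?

*him* is a pronoun, so Principle B applies: it must be free in its binding domain.
Binding domain of *him₃*: the matrix TP, whose subject is Emil₁.
*Emil₁* c-commands the pronoun within its binding domain → coindexation would violate Principle B.
*Stefan₂*: the pronoun c-commands this R-expression → coindexation would violate Principle C on *Stefan₂*.

none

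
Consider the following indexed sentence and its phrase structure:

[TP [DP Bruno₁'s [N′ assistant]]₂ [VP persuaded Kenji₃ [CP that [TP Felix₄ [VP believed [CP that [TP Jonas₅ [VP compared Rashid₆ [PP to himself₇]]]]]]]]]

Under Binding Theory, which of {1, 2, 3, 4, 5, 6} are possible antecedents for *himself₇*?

*himself* is an anaphor, so Principle A applies: it must be bound in its binding domain.
Binding domain of *himself₇*: the embedded TP, whose subject is Jonas₅.
*Bruno₁* does not c-command the anaphor → cannot bind it.
*[Bruno₁'s assistant]₂* c-commands the anaphor but is outside its binding domain → cannot satisfy Principle A.
*Kenji₃* c-commands the anaphor but is outside its binding domain → cannot satisfy Principle A.
*Felix₄* c-commands the anaphor but is outside its binding domain → cannot satisfy Principle A.
*Jonas₅* c-commands the anaphor within its binding domain → licit binder.
*Rashid₆* c-commands the anaphor within its binding domain → licit binder.

{5, 6}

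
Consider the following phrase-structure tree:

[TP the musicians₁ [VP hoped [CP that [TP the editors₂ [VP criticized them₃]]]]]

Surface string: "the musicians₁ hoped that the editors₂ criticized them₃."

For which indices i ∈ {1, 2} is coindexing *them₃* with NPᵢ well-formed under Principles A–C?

*them* is a pronoun, so Principle B applies: it must be free in its binding domain.
Binding domain of *them₃*: the embedded TP, whose subject is the editors₂.
*the musicians₁* c-commands the pronoun but from outside its binding domain, and is not c-commanded by it → coindexation permitted.
*the editors₂* c-commands the pronoun within its binding domain → coindexation would violate Principle B.

{1}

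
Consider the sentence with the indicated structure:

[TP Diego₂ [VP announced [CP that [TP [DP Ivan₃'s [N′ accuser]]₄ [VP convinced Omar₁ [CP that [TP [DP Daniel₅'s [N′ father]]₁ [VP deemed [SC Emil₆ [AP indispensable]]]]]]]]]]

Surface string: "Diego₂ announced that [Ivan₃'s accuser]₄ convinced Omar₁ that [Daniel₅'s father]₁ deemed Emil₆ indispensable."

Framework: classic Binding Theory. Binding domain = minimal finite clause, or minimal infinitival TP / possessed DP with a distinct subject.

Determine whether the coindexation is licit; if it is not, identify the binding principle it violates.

The two coindexed NPs are *[Daniel₅'s father]₁* and *Omar₁*.
*[Daniel₅'s father]₁* is an R-expression. Principle C requires it to be free everywhere.
*Omar₁* c-commands it and carries the same index.
The R-expression is bound → Principle C violation.

Principle C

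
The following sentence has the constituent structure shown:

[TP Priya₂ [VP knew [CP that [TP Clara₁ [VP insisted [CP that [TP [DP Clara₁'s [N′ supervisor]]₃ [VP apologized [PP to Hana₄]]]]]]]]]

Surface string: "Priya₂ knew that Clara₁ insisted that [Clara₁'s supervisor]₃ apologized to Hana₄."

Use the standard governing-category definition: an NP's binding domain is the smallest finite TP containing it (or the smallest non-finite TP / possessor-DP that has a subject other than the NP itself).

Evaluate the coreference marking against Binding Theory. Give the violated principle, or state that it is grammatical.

The two coindexed NPs are *Clara₁* (the lower occurrence) and *Clara₁* (the higher occurrence).
*Clara₁* (the lower occurrence) is an R-expression. Principle C requires it to be free everywhere.
*Clara₁* (the higher occurrence) c-commands it and carries the same index.
The R-expression is bound → Principle C violation.

Principle C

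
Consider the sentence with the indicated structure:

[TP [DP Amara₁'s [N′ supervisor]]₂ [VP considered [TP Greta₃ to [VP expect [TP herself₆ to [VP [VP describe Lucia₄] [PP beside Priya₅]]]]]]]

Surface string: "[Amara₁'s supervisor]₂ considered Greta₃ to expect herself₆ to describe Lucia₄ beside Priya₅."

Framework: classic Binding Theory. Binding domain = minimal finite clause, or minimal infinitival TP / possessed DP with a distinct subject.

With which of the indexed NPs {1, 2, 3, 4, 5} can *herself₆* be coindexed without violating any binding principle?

*herself* is an anaphor, so Principle A applies: it must be bound in its binding domain.
Binding domain of *herself₆*: the embedded TP, whose subject is Greta₃.
*Amara₁* does not c-command the anaphor → cannot bind it.
*[Amara₁'s supervisor]₂* c-commands the anaphor but is outside its binding domain → cannot satisfy Principle A.
*Greta₃* c-commands the anaphor within its binding domain → licit binder.
*Lucia₄* does not c-command the anaphor → cannot bind it.
*Priya₅* does not c-command the anaphor → cannot bind it.

{3}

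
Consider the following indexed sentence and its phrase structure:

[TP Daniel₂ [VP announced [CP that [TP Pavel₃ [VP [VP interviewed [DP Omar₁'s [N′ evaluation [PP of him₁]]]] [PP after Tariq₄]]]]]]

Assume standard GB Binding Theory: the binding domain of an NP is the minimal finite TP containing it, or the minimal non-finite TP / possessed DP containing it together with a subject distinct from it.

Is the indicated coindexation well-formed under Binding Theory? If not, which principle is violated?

Principle B

The two coindexed NPs are *Omar₁* and *him₁*.
*him₁* is a pronoun. Its binding domain is the possessed DP, whose subject is Omar₁.
*Omar₁* c-commands it within that domain and carries the same index.
The pronoun is locally bound → Principle B violation.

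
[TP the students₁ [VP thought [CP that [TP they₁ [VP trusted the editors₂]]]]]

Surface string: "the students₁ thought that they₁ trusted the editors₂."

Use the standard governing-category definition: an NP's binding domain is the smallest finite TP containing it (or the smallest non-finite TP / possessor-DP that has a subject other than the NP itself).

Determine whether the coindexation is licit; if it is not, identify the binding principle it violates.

The two coindexed NPs are *the students₁* and *they₁*.
*they₁* is a pronoun; nothing c-commands it within its binding domain (the embedded TP.), so Principle B holds trivially.
*the students₁* is an R-expression; *they₁* does not c-command it, and no other NP shares its index, so Principle C is satisfied.
All principles are respected.

grammatical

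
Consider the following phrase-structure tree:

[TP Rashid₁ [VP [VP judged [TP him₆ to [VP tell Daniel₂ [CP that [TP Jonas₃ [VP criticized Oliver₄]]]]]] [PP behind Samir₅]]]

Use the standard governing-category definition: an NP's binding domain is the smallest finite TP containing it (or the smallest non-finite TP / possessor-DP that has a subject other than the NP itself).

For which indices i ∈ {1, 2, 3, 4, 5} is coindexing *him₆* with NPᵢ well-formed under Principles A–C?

{5}

*him* is a pronoun, so Principle B applies: it must be free in its binding domain.
Binding domain of *him₆*: the matrix TP, whose subject is Rashid₁.
*Rashid₁* c-commands the pronoun within its binding domain → coindexation would violate Principle B.
*Daniel₂*: the pronoun c-commands this R-expression → coindexation would violate Principle C on *Daniel₂*.
*Jonas₃*: the pronoun c-commands this R-expression → coindexation would violate Principle C on *Jonas₃*.
*Oliver₄*: the pronoun c-commands this R-expression → coindexation would violate Principle C on *Oliver₄*.
*Samir₅* and the pronoun do not c-command one another → neither Principle B nor Principle C is at stake; coindexation permitted.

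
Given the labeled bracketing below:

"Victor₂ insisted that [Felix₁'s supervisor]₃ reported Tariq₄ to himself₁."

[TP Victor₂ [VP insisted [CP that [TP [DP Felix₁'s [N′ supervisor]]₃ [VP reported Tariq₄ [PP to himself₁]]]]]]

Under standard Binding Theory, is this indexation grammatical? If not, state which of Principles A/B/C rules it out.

Principle A

The two coindexed NPs are *Felix₁* and *himself₁*.
*himself₁* is an anaphor. Principle A requires it to be bound within its binding domain — the embedded TP, whose subject is [Felix₁'s supervisor]₃.
Within that domain it is c-commanded by *[Felix₁'s supervisor]₃*, *Tariq₄*, none of which share its index.
*Felix₁* does not c-command the anaphor at all.
The anaphor is unbound in its domain → Principle A violation.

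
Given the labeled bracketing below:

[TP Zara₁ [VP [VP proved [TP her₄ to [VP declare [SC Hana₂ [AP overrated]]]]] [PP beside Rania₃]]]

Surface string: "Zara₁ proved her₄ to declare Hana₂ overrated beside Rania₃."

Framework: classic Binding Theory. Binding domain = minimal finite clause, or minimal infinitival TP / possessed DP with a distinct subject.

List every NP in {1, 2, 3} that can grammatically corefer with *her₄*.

{3}

*her* is a pronoun, so Principle B applies: it must be free in its binding domain.
Binding domain of *her₄*: the matrix TP, whose subject is Zara₁.
*Zara₁* c-commands the pronoun within its binding domain → coindexation would violate Principle B.
*Hana₂*: the pronoun c-commands this R-expression → coindexation would violate Principle C on *Hana₂*.
*Rania₃* and the pronoun do not c-command one another → neither Principle B nor Principle C is at stake; coindexation permitted.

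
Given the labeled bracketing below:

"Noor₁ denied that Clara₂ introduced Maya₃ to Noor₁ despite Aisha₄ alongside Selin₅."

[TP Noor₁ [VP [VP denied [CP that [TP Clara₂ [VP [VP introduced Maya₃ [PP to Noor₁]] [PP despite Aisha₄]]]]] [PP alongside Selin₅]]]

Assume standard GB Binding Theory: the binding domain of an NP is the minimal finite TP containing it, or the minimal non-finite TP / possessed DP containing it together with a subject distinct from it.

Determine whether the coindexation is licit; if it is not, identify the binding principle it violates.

Principle C

The two coindexed NPs are *Noor₁* (the higher occurrence) and *Noor₁* (the lower occurrence).
*Noor₁* (the lower occurrence) is an R-expression. Principle C requires it to be free everywhere.
*Noor₁* (the higher occurrence) c-commands it and carries the same index.
The R-expression is bound → Principle C violation.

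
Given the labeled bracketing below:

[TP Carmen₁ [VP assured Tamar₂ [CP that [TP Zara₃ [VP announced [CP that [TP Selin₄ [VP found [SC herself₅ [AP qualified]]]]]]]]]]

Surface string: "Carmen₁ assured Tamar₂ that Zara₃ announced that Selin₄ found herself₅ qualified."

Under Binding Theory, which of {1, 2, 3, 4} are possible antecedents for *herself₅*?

{4}

*herself* is an anaphor, so Principle A applies: it must be bound in its binding domain.
Binding domain of *herself₅*: the embedded TP, whose subject is Selin₄.
*Carmen₁* c-commands the anaphor but is outside its binding domain → cannot satisfy Principle A.
*Tamar₂* c-commands the anaphor but is outside its binding domain → cannot satisfy Principle A.
*Zara₃* c-commands the anaphor but is outside its binding domain → cannot satisfy Principle A.
*Selin₄* c-commands the anaphor within its binding domain → licit binder.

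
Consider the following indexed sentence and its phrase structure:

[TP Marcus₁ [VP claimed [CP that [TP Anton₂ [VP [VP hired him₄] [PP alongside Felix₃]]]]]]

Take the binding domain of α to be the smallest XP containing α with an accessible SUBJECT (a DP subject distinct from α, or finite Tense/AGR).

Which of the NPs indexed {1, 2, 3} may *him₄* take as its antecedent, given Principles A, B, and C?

*him* is a pronoun, so Principle B applies: it must be free in its binding domain.
Binding domain of *him₄*: the embedded TP, whose subject is Anton₂.
*Marcus₁* c-commands the pronoun but from outside its binding domain, and is not c-commanded by it → coindexation permitted.
*Anton₂* c-commands the pronoun within its binding domain → coindexation would violate Principle B.
*Felix₃* and the pronoun do not c-command one another → neither Principle B nor Principle C is at stake; coindexation permitted.

{1, 3}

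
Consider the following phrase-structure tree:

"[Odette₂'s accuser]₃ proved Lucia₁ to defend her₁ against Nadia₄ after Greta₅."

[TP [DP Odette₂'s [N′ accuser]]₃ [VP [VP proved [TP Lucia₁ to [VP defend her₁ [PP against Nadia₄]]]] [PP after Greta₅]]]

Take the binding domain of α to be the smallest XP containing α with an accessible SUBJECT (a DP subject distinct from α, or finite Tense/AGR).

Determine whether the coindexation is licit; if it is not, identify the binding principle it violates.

The two coindexed NPs are *Lucia₁* and *her₁*.
*her₁* is a pronoun. Its binding domain is the embedded TP, whose subject is Lucia₁.
*Lucia₁* c-commands it within that domain and carries the same index.
The pronoun is locally bound → Principle B violation.

Principle B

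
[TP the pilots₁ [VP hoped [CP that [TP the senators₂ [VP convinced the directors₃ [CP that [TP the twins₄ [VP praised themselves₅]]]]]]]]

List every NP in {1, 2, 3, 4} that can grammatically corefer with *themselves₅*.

{4}

*themselves* is an anaphor, so Principle A applies: it must be bound in its binding domain.
Binding domain of *themselves₅*: the embedded TP, whose subject is the twins₄.
*the pilots₁* c-commands the anaphor but is outside its binding domain → cannot satisfy Principle A.
*the senators₂* c-commands the anaphor but is outside its binding domain → cannot satisfy Principle A.
*the directors₃* c-commands the anaphor but is outside its binding domain → cannot satisfy Principle A.
*the twins₄* c-commands the anaphor within its binding domain → licit binder.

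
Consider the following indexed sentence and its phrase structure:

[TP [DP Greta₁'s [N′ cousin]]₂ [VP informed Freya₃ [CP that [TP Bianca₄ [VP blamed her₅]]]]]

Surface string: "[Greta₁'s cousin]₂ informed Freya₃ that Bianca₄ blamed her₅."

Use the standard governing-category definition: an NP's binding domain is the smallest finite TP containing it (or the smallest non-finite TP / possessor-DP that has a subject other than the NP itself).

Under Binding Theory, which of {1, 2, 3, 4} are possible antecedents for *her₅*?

{1, 2, 3}

*her* is a pronoun, so Principle B applies: it must be free in its binding domain.
Binding domain of *her₅*: the embedded TP, whose subject is Bianca₄.
*Greta₁* and the pronoun do not c-command one another → neither Principle B nor Principle C is at stake; coindexation permitted.
*[Greta₁'s cousin]₂* c-commands the pronoun but from outside its binding domain, and is not c-commanded by it → coindexation permitted.
*Freya₃* c-commands the pronoun but from outside its binding domain, and is not c-commanded by it → coindexation permitted.
*Bianca₄* c-commands the pronoun within its binding domain → coindexation would violate Principle B.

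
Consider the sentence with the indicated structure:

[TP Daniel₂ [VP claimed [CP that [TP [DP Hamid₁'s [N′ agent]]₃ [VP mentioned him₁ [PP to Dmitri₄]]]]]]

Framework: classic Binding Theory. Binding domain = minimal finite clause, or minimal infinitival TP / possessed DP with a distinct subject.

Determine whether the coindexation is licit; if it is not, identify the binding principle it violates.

The two coindexed NPs are *Hamid₁* and *him₁*.
*him₁* is a pronoun; its binding domain is the embedded TP, whose subject is [Hamid₁'s agent]₃. Within that domain it is c-commanded only by *[Hamid₁'s agent]₃*, which carries a different index — the pronoun is free locally, so Principle B holds.
*Hamid₁* is an R-expression; *him₁* does not c-command it, and no other NP shares its index, so Principle C is satisfied.
All principles are respected.

grammatical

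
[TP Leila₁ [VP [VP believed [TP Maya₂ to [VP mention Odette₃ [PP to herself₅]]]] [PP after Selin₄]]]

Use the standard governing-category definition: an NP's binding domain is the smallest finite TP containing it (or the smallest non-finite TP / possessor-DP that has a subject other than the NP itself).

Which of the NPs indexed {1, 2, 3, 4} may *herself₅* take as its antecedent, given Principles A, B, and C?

*herself* is an anaphor, so Principle A applies: it must be bound in its binding domain.
Binding domain of *herself₅*: the embedded TP, whose subject is Maya₂.
*Leila₁* c-commands the anaphor but is outside its binding domain → cannot satisfy Principle A.
*Maya₂* c-commands the anaphor within its binding domain → licit binder.
*Odette₃* c-commands the anaphor within its binding domain → licit binder.
*Selin₄* does not c-command the anaphor → cannot bind it.

{2, 3}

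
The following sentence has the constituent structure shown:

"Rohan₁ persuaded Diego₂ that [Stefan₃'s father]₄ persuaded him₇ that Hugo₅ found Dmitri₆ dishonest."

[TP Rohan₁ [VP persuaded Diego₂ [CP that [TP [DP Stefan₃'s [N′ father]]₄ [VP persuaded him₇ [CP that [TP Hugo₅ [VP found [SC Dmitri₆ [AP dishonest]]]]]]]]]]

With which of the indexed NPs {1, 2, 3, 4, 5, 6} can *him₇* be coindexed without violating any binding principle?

{1, 2, 3}

*him* is a pronoun, so Principle B applies: it must be free in its binding domain.
Binding domain of *him₇*: the embedded TP, whose subject is [Stefan₃'s father]₄.
*Rohan₁* c-commands the pronoun but from outside its binding domain, and is not c-commanded by it → coindexation permitted.
*Diego₂* c-commands the pronoun but from outside its binding domain, and is not c-commanded by it → coindexation permitted.
*Stefan₃* and the pronoun do not c-command one another → neither Principle B nor Principle C is at stake; coindexation permitted.
*[Stefan₃'s father]₄* c-commands the pronoun within its binding domain → coindexation would violate Principle B.
*Hugo₅*: the pronoun c-commands this R-expression → coindexation would violate Principle C on *Hugo₅*.
*Dmitri₆*: the pronoun c-commands this R-expression → coindexation would violate Principle C on *Dmitri₆*.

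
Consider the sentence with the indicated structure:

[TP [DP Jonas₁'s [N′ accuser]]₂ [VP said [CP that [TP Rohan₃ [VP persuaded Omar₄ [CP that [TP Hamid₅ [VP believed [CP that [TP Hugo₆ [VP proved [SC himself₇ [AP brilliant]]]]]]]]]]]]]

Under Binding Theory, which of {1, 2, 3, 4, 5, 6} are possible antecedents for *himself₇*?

*himself* is an anaphor, so Principle A applies: it must be bound in its binding domain.
Binding domain of *himself₇*: the embedded TP, whose subject is Hugo₆.
*Jonas₁* does not c-command the anaphor → cannot bind it.
*[Jonas₁'s accuser]₂* c-commands the anaphor but is outside its binding domain → cannot satisfy Principle A.
*Rohan₃* c-commands the anaphor but is outside its binding domain → cannot satisfy Principle A.
*Omar₄* c-commands the anaphor but is outside its binding domain → cannot satisfy Principle A.
*Hamid₅* c-commands the anaphor but is outside its binding domain → cannot satisfy Principle A.
*Hugo₆* c-commands the anaphor within its binding domain → licit binder.

{6}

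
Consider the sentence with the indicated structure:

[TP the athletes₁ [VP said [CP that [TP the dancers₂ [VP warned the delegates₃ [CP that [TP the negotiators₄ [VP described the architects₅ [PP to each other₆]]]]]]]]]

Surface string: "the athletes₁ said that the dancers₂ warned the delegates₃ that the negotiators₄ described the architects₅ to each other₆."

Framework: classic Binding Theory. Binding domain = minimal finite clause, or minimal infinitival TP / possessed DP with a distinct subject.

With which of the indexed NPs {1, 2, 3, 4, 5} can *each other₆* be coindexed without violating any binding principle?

*each other* is an anaphor, so Principle A applies: it must be bound in its binding domain.
Binding domain of *each other₆*: the embedded TP, whose subject is the negotiators₄.
*the athletes₁* c-commands the anaphor but is outside its binding domain → cannot satisfy Principle A.
*the dancers₂* c-commands the anaphor but is outside its binding domain → cannot satisfy Principle A.
*the delegates₃* c-commands the anaphor but is outside its binding domain → cannot satisfy Principle A.
*the negotiators₄* c-commands the anaphor within its binding domain → licit binder.
*the architects₅* c-commands the anaphor within its binding domain → licit binder.

{4, 5}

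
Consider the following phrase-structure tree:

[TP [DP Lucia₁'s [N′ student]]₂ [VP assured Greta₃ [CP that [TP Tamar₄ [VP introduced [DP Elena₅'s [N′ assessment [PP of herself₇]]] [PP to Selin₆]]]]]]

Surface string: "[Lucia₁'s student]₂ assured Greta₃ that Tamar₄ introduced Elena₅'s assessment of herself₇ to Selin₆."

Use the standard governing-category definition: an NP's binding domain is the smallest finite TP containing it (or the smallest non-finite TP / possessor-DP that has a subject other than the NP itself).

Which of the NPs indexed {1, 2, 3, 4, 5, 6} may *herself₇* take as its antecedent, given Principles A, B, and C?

{5}

*herself* is an anaphor, so Principle A applies: it must be bound in its binding domain.
Binding domain of *herself₇*: the possessed DP, whose subject is Elena₅.
*Lucia₁* does not c-command the anaphor → cannot bind it.
*[Lucia₁'s student]₂* c-commands the anaphor but is outside its binding domain → cannot satisfy Principle A.
*Greta₃* c-commands the anaphor but is outside its binding domain → cannot satisfy Principle A.
*Tamar₄* c-commands the anaphor but is outside its binding domain → cannot satisfy Principle A.
*Elena₅* c-commands the anaphor within its binding domain → licit binder.
*Selin₆* does not c-command the anaphor → cannot bind it.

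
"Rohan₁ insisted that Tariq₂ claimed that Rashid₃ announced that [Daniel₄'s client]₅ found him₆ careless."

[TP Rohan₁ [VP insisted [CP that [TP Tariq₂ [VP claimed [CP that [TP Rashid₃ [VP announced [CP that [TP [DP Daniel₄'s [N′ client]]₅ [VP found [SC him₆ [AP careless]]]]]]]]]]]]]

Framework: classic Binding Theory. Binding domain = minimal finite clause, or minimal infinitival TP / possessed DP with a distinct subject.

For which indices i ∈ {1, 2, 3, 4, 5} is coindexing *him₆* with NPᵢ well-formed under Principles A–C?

*him* is a pronoun, so Principle B applies: it must be free in its binding domain.
Binding domain of *him₆*: the embedded TP, whose subject is [Daniel₄'s client]₅.
*Rohan₁* c-commands the pronoun but from outside its binding domain, and is not c-commanded by it → coindexation permitted.
*Tariq₂* c-commands the pronoun but from outside its binding domain, and is not c-commanded by it → coindexation permitted.
*Rashid₃* c-commands the pronoun but from outside its binding domain, and is not c-commanded by it → coindexation permitted.
*Daniel₄* and the pronoun do not c-command one another → neither Principle B nor Principle C is at stake; coindexation permitted.
*[Daniel₄'s client]₅* c-commands the pronoun within its binding domain → coindexation would violate Principle B.

{1, 2, 3, 4}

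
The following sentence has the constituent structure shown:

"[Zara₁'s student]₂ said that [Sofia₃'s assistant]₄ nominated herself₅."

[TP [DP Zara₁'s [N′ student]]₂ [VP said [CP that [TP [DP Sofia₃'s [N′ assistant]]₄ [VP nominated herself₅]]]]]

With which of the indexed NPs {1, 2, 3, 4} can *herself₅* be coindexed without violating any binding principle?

{4}

*herself* is an anaphor, so Principle A applies: it must be bound in its binding domain.
Binding domain of *herself₅*: the embedded TP, whose subject is [Sofia₃'s assistant]₄.
*Zara₁* does not c-command the anaphor → cannot bind it.
*[Zara₁'s student]₂* c-commands the anaphor but is outside its binding domain → cannot satisfy Principle A.
*Sofia₃* does not c-command the anaphor → cannot bind it.
*[Sofia₃'s assistant]₄* c-commands the anaphor within its binding domain → licit binder.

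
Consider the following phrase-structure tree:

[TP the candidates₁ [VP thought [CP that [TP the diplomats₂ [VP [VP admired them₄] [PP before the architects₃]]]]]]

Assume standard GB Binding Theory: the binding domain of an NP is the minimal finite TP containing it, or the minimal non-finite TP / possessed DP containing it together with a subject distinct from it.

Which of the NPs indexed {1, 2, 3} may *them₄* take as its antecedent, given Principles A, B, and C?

{1, 3}

*them* is a pronoun, so Principle B applies: it must be free in its binding domain.
Binding domain of *them₄*: the embedded TP, whose subject is the diplomats₂.
*the candidates₁* c-commands the pronoun but from outside its binding domain, and is not c-commanded by it → coindexation permitted.
*the diplomats₂* c-commands the pronoun within its binding domain → coindexation would violate Principle B.
*the architects₃* and the pronoun do not c-command one another → neither Principle B nor Principle C is at stake; coindexation permitted.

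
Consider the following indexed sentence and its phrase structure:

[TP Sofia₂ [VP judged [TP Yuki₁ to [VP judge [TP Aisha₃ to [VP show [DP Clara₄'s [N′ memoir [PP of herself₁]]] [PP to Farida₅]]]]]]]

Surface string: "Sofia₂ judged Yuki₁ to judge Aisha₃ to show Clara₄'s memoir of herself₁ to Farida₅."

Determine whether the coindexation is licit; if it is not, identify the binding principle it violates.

The two coindexed NPs are *Yuki₁* and *herself₁*.
*herself₁* is an anaphor. Principle A requires it to be bound within its binding domain — the possessed DP, whose subject is Clara₄.
Within that domain it is c-commanded by *Clara₄*, which does not share its index.
*Yuki₁* does c-command the anaphor, but from outside its binding domain.
The anaphor is unbound in its domain → Principle A violation.

Principle A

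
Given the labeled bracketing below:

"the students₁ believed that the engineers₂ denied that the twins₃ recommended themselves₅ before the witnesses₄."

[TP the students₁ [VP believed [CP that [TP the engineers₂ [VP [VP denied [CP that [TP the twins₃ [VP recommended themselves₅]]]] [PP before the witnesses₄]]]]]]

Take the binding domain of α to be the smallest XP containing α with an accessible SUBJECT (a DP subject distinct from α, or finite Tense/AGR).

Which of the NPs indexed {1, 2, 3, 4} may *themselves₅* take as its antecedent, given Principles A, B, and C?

*themselves* is an anaphor, so Principle A applies: it must be bound in its binding domain.
Binding domain of *themselves₅*: the embedded TP, whose subject is the twins₃.
*the students₁* c-commands the anaphor but is outside its binding domain → cannot satisfy Principle A.
*the engineers₂* c-commands the anaphor but is outside its binding domain → cannot satisfy Principle A.
*the twins₃* c-commands the anaphor within its binding domain → licit binder.
*the witnesses₄* does not c-command the anaphor → cannot bind it.

{3}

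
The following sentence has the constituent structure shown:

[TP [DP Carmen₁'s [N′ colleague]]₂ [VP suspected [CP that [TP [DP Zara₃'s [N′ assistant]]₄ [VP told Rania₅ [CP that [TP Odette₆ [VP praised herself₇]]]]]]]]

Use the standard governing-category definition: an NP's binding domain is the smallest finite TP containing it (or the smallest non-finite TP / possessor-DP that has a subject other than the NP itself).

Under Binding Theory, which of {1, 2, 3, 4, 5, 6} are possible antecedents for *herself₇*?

{6}

*herself* is an anaphor, so Principle A applies: it must be bound in its binding domain.
Binding domain of *herself₇*: the embedded TP, whose subject is Odette₆.
*Carmen₁* does not c-command the anaphor → cannot bind it.
*[Carmen₁'s colleague]₂* c-commands the anaphor but is outside its binding domain → cannot satisfy Principle A.
*Zara₃* does not c-command the anaphor → cannot bind it.
*[Zara₃'s assistant]₄* c-commands the anaphor but is outside its binding domain → cannot satisfy Principle A.
*Rania₅* c-commands the anaphor but is outside its binding domain → cannot satisfy Principle A.
*Odette₆* c-commands the anaphor within its binding domain → licit binder.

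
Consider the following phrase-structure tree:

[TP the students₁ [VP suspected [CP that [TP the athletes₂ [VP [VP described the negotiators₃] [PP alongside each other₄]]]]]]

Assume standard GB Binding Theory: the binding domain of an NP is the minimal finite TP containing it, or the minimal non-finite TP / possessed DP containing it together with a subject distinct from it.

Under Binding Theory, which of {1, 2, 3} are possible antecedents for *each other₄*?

*each other* is an anaphor, so Principle A applies: it must be bound in its binding domain.
Binding domain of *each other₄*: the embedded TP, whose subject is the athletes₂.
*the students₁* c-commands the anaphor but is outside its binding domain → cannot satisfy Principle A.
*the athletes₂* c-commands the anaphor within its binding domain → licit binder.
*the negotiators₃* does not c-command the anaphor → cannot bind it.

{2}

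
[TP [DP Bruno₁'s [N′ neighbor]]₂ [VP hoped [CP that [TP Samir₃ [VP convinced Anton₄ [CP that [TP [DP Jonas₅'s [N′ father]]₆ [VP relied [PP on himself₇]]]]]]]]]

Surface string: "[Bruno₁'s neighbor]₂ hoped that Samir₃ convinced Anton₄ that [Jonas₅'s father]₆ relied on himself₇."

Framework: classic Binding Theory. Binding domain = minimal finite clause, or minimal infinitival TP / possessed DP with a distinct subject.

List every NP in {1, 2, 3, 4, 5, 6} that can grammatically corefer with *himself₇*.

{6}

*himself* is an anaphor, so Principle A applies: it must be bound in its binding domain.
Binding domain of *himself₇*: the embedded TP, whose subject is [Jonas₅'s father]₆.
*Bruno₁* does not c-command the anaphor → cannot bind it.
*[Bruno₁'s neighbor]₂* c-commands the anaphor but is outside its binding domain → cannot satisfy Principle A.
*Samir₃* c-commands the anaphor but is outside its binding domain → cannot satisfy Principle A.
*Anton₄* c-commands the anaphor but is outside its binding domain → cannot satisfy Principle A.
*Jonas₅* does not c-command the anaphor → cannot bind it.
*[Jonas₅'s father]₆* c-commands the anaphor within its binding domain → licit binder.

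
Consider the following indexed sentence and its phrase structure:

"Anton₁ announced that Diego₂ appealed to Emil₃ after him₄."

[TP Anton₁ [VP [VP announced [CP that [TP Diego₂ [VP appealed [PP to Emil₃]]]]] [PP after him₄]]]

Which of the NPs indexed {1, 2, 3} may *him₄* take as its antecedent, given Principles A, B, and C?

*him* is a pronoun, so Principle B applies: it must be free in its binding domain.
Binding domain of *him₄*: the matrix TP, whose subject is Anton₁.
*Anton₁* c-commands the pronoun within its binding domain → coindexation would violate Principle B.
*Diego₂* and the pronoun do not c-command one another → neither Principle B nor Principle C is at stake; coindexation permitted.
*Emil₃* and the pronoun do not c-command one another → neither Principle B nor Principle C is at stake; coindexation permitted.

{2, 3}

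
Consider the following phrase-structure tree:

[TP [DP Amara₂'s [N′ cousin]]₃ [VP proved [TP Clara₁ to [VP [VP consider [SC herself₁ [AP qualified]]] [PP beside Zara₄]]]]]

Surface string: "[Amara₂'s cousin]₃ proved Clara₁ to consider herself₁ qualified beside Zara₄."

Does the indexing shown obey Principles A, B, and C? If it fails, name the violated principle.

The two coindexed NPs are *Clara₁* and *herself₁*.
*herself₁* is an anaphor; its binding domain is the embedded TP, whose subject is Clara₁. *Clara₁* c-commands it within that domain and shares its index, so Principle A is satisfied.
*Clara₁* is an R-expression; *herself₁* does not c-command it, and no other NP shares its index, so Principle C is satisfied.
All principles are respected.

grammatical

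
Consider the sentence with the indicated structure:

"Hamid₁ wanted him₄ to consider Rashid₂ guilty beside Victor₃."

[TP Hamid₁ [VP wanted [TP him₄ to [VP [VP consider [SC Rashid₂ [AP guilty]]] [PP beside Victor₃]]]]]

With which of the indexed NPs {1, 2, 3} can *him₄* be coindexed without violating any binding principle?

*him* is a pronoun, so Principle B applies: it must be free in its binding domain.
Binding domain of *him₄*: the matrix TP, whose subject is Hamid₁.
*Hamid₁* c-commands the pronoun within its binding domain → coindexation would violate Principle B.
*Rashid₂*: the pronoun c-commands this R-expression → coindexation would violate Principle C on *Rashid₂*.
*Victor₃*: the pronoun c-commands this R-expression → coindexation would violate Principle C on *Victor₃*.

none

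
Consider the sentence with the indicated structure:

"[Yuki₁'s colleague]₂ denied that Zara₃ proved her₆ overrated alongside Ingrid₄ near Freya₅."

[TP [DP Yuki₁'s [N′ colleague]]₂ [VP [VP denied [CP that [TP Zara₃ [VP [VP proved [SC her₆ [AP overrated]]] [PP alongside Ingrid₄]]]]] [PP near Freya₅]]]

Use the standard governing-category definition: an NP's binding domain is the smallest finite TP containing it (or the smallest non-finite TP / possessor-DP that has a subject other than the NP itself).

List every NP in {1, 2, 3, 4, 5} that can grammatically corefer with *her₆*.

*her* is a pronoun, so Principle B applies: it must be free in its binding domain.
Binding domain of *her₆*: the embedded TP, whose subject is Zara₃.
*Yuki₁* and the pronoun do not c-command one another → neither Principle B nor Principle C is at stake; coindexation permitted.
*[Yuki₁'s colleague]₂* c-commands the pronoun but from outside its binding domain, and is not c-commanded by it → coindexation permitted.
*Zara₃* c-commands the pronoun within its binding domain → coindexation would violate Principle B.
*Ingrid₄* and the pronoun do not c-command one another → neither Principle B nor Principle C is at stake; coindexation permitted.
*Freya₅* and the pronoun do not c-command one another → neither Principle B nor Principle C is at stake; coindexation permitted.

{1, 2, 4, 5}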